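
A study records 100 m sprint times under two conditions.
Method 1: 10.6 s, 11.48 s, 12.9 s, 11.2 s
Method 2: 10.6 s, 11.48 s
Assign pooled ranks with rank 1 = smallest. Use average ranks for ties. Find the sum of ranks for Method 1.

15

Sorted (ascending): 10.6, 10.6, 11.2, 11.48, 11.48, 12.9
The 2 values of 10.6 occupy positions 1–2 → average rank (1+2)/2 = 1.5.
The 2 values of 11.48 occupy positions 4–5 → average rank (4+5)/2 = 4.5.
Method 1 values → pooled ranks: 10.6→1.5, 11.48→4.5, 12.9→6, 11.2→3
Rank sum = 1.5 + 4.5 + 6 + 3 = 15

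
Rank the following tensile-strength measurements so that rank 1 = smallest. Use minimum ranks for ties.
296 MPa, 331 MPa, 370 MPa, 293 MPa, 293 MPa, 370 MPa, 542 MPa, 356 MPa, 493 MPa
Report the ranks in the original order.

Sorted (ascending): 293, 293, 296, 331, 356, 370, 370, 493, 542
The 2 values of 293 occupy positions 1–2 → each gets rank 1.
The 2 values of 370 occupy positions 6–7 → each gets rank 6.

3, 4, 6, 1, 1, 6, 9, 5, 8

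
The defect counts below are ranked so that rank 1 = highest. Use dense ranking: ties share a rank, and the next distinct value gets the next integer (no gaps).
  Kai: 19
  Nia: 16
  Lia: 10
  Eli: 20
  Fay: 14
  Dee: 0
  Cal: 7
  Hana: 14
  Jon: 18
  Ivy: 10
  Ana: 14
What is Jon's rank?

Sorted (descending): 20, 19, 18, 16, 14, 14, 14, 10, 10, 7, 0
The 3 values of 14 share dense rank 5.
The 2 values of 10 share dense rank 6.
Remaining distinct values take the next consecutive integers.
Jon has value 18 → rank 3.

3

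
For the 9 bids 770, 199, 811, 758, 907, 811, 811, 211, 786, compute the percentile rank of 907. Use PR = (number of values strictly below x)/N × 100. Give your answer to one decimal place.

88.9

N = 9.
Strictly below 907: 8. Equal to 907: 1.
PR = 8/9 × 100 = 88.9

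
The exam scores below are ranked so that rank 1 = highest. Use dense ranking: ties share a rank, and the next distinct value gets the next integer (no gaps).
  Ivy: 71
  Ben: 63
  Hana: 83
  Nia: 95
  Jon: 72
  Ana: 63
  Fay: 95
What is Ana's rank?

5

Sorted (descending): 95, 95, 83, 72, 71, 63, 63
The 2 values of 95 share dense rank 1.
The 2 values of 63 share dense rank 5.
Remaining distinct values take the next consecutive integers.
Ana has value 63 → rank 5.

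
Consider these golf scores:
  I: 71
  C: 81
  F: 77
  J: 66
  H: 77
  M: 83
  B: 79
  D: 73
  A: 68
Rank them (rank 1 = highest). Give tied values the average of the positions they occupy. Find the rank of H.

Sorted (descending): 83, 81, 79, 77, 77, 73, 71, 68, 66
The 2 values of 77 occupy positions 4–5 → average rank (4+5)/2 = 4.5.
H has value 77 → rank 4.5.

4.5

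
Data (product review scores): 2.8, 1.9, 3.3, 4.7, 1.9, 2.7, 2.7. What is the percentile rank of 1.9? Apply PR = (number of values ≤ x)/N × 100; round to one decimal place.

N = 7.
Strictly below 1.9: 0. Equal to 1.9: 2.
PR = 2/7 × 100 = 28.6

28.6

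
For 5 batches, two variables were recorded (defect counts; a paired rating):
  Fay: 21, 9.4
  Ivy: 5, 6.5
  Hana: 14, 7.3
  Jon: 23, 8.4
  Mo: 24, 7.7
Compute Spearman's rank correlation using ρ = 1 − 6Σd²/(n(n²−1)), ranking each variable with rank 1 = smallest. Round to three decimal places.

Ranks of variable 1: 3, 1, 2, 4, 5
Ranks of variable 2: 5, 1, 2, 4, 3
d = r₁ − r₂: -2, 0, 0, 0, 2
d²: 4, 0, 0, 0, 4; Σd² = 8
ρ = 1 − 6·8/(5·24) = 1 − 48/120 = 0.600

0.600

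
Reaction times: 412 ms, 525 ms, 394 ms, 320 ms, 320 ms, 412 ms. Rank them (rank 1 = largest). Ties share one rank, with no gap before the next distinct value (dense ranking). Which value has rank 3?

Sorted (descending): 525, 412, 412, 394, 320, 320
The 2 values of 412 share dense rank 2.
The 2 values of 320 share dense rank 4.
Remaining distinct values take the next consecutive integers.
Rank 3 → value 394.

394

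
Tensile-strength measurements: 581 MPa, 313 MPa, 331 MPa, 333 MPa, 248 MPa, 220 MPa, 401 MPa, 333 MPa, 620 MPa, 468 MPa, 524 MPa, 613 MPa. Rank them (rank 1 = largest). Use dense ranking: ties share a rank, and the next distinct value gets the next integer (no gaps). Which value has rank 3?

Sorted (descending): 620, 613, 581, 524, 468, 401, 333, 333, 331, 313, 248, 220
The 2 values of 333 share dense rank 7.
Remaining distinct values take the next consecutive integers.
Rank 3 → value 581.

581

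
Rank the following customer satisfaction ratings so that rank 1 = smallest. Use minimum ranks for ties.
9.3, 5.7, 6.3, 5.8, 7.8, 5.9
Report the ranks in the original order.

6, 1, 4, 2, 5, 3

Sorted (ascending): 5.7, 5.8, 5.9, 6.3, 7.8, 9.3
No ties — each value takes its position as its rank.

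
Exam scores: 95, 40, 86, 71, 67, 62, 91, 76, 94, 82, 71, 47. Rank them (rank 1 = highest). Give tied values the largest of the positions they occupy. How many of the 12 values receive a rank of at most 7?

Sorted (descending): 95, 94, 91, 86, 82, 76, 71, 71, 67, 62, 47, 40
The 2 values of 71 occupy positions 7–8 → each gets rank 8.
Ranks ≤ 7: {1, 2, 3, 4, 5, 6} → 6 values.

6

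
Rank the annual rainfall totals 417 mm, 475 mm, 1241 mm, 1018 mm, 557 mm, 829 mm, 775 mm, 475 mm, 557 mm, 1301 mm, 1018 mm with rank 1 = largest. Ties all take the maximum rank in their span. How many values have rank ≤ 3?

2

Sorted (descending): 1301, 1241, 1018, 1018, 829, 775, 557, 557, 475, 475, 417
The 2 values of 1018 occupy positions 3–4 → each gets rank 4.
The 2 values of 557 occupy positions 7–8 → each gets rank 8.
The 2 values of 475 occupy positions 9–10 → each gets rank 10.
Ranks ≤ 3: {1, 2} → 2 values.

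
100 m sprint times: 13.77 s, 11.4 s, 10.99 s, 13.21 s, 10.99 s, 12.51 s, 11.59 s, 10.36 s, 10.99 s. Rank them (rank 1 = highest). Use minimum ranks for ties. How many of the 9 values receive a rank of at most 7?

Sorted (descending): 13.77, 13.21, 12.51, 11.59, 11.4, 10.99, 10.99, 10.99, 10.36
The 3 values of 10.99 occupy positions 6–8 → each gets rank 6.
Ranks ≤ 7: {1, 2, 3, 4, 5, 6, 6, 6} → 8 values.

8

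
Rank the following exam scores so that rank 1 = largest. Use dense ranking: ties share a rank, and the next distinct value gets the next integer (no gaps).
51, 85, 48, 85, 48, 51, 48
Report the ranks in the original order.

Sorted (descending): 85, 85, 51, 51, 48, 48, 48
The 2 values of 85 share dense rank 1.
The 2 values of 51 share dense rank 2.
The 3 values of 48 share dense rank 3.

2, 1, 3, 1, 3, 2, 3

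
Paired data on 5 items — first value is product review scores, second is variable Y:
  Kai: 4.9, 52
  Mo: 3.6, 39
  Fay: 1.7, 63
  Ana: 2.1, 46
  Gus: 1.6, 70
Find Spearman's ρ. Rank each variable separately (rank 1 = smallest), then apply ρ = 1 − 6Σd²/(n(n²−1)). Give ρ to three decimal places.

Ranks of variable 1: 5, 4, 2, 3, 1
Ranks of variable 2: 3, 1, 4, 2, 5
d = r₁ − r₂: 2, 3, -2, 1, -4
d²: 4, 9, 4, 1, 16; Σd² = 34
ρ = 1 − 6·34/(5·24) = 1 − 204/120 = -0.700

-0.700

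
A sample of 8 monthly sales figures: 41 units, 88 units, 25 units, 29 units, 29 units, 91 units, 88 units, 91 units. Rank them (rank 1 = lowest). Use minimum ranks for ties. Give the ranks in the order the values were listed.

Sorted (ascending): 25, 29, 29, 41, 88, 88, 91, 91
The 2 values of 29 occupy positions 2–3 → each gets rank 2.
The 2 values of 88 occupy positions 5–6 → each gets rank 5.
The 2 values of 91 occupy positions 7–8 → each gets rank 7.

4, 5, 1, 2, 2, 7, 5, 7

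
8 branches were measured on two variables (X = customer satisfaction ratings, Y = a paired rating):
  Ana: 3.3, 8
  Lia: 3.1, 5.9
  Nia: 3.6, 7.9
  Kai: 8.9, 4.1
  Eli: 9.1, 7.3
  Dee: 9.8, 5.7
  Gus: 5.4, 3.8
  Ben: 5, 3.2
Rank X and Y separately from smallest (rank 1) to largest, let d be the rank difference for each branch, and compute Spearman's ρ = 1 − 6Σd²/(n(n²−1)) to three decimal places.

Ranks of variable 1: 2, 1, 3, 6, 7, 8, 5, 4
Ranks of variable 2: 8, 5, 7, 3, 6, 4, 2, 1
d = r₁ − r₂: -6, -4, -4, 3, 1, 4, 3, 3
d²: 36, 16, 16, 9, 1, 16, 9, 9; Σd² = 112
ρ = 1 − 6·112/(8·63) = 1 − 672/504 = -0.333

-0.333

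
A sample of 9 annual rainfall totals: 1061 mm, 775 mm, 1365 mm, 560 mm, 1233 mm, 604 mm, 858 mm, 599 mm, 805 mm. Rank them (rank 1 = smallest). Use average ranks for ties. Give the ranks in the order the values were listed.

7, 4, 9, 1, 8, 3, 6, 2, 5

Sorted (ascending): 560, 599, 604, 775, 805, 858, 1061, 1233, 1365
No ties — each value takes its position as its rank.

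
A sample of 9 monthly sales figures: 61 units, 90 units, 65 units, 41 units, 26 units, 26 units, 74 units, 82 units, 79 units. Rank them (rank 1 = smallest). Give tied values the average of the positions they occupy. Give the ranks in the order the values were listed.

4, 9, 5, 3, 1.5, 1.5, 6, 8, 7

Sorted (ascending): 26, 26, 41, 61, 65, 74, 79, 82, 90
The 2 values of 26 occupy positions 1–2 → average rank (1+2)/2 = 1.5.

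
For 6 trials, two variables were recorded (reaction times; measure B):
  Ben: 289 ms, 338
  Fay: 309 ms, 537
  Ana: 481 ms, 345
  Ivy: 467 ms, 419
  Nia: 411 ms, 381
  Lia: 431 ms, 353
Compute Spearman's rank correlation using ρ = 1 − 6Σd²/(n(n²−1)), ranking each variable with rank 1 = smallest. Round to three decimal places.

Ranks of variable 1: 1, 2, 6, 5, 3, 4
Ranks of variable 2: 1, 6, 2, 5, 4, 3
d = r₁ − r₂: 0, -4, 4, 0, -1, 1
d²: 0, 16, 16, 0, 1, 1; Σd² = 34
ρ = 1 − 6·34/(6·35) = 1 − 204/210 = 0.029

0.029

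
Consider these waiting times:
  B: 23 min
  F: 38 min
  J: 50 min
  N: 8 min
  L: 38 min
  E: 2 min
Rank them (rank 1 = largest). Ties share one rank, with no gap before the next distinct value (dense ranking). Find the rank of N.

Sorted (descending): 50, 38, 38, 23, 8, 2
The 2 values of 38 share dense rank 2.
Remaining distinct values take the next consecutive integers.
N has value 8 min → rank 4.

4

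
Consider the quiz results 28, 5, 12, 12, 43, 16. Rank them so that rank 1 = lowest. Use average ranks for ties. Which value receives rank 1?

Sorted (ascending): 5, 12, 12, 16, 28, 43
The 2 values of 12 occupy positions 2–3 → average rank (2+3)/2 = 2.5.
Rank 1 → value 5.

5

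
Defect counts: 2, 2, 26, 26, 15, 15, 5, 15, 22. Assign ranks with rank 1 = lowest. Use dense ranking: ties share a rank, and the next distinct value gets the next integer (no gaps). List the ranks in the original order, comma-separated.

Sorted (ascending): 2, 2, 5, 15, 15, 15, 22, 26, 26
The 2 values of 2 share dense rank 1.
The 3 values of 15 share dense rank 3.
The 2 values of 26 share dense rank 5.
Remaining distinct values take the next consecutive integers.

1, 1, 5, 5, 3, 3, 2, 3, 4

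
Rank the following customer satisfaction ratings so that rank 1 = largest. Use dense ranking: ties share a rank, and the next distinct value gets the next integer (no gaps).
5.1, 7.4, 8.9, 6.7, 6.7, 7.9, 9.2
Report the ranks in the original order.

6, 4, 2, 5, 5, 3, 1

Sorted (descending): 9.2, 8.9, 7.9, 7.4, 6.7, 6.7, 5.1
The 2 values of 6.7 share dense rank 5.
Remaining distinct values take the next consecutive integers.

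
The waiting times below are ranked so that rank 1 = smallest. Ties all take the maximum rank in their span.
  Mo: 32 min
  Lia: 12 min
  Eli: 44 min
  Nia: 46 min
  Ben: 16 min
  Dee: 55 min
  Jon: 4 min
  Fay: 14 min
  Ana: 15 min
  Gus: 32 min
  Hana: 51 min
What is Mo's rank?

7

Sorted (ascending): 4, 12, 14, 15, 16, 32, 32, 44, 46, 51, 55
The 2 values of 32 occupy positions 6–7 → each gets rank 7.
Mo has value 32 min → rank 7.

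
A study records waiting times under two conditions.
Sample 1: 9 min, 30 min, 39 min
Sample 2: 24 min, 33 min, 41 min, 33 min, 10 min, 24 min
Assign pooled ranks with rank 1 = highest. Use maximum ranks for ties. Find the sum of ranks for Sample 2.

Sorted (descending): 41, 39, 33, 33, 30, 24, 24, 10, 9
The 2 values of 33 occupy positions 3–4 → each gets rank 4.
The 2 values of 24 occupy positions 6–7 → each gets rank 7.
Sample 2 values → pooled ranks: 24→7, 33→4, 41→1, 33→4, 10→8, 24→7
Rank sum = 7 + 4 + 1 + 4 + 8 + 7 = 31

31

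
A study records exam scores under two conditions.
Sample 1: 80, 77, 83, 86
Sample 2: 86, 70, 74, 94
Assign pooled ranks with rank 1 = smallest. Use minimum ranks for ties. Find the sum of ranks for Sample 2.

Sorted (ascending): 70, 74, 77, 80, 83, 86, 86, 94
The 2 values of 86 occupy positions 6–7 → each gets rank 6.
Sample 2 values → pooled ranks: 86→6, 70→1, 74→2, 94→8
Rank sum = 6 + 1 + 2 + 8 = 17

17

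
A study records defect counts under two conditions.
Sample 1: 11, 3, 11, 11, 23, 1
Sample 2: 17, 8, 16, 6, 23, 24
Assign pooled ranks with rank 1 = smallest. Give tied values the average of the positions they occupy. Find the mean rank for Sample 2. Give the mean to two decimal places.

7.75

Sorted (ascending): 1, 3, 6, 8, 11, 11, 11, 16, 17, 23, 23, 24
The 3 values of 11 occupy positions 5–7 → average rank 6.
The 2 values of 23 occupy positions 10–11 → average rank (10+11)/2 = 10.5.
Sample 2 values → pooled ranks: 17→9, 8→4, 16→8, 6→3, 23→10.5, 24→12
Mean rank = (9 + 4 + 8 + 3 + 10.5 + 12) / 6 = 7.75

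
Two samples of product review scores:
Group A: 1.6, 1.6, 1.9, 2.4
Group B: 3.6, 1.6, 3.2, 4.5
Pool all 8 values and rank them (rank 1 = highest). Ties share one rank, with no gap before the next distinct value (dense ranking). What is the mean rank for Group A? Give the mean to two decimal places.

5.25

Sorted (descending): 4.5, 3.6, 3.2, 2.4, 1.9, 1.6, 1.6, 1.6
The 3 values of 1.6 share dense rank 6.
Remaining distinct values take the next consecutive integers.
Group A values → pooled ranks: 1.6→6, 1.6→6, 1.9→5, 2.4→4
Mean rank = (6 + 6 + 5 + 4) / 4 = 5.25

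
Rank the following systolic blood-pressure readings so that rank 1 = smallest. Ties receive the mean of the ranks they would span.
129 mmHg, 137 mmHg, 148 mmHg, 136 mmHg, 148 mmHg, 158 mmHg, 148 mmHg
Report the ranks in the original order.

Sorted (ascending): 129, 136, 137, 148, 148, 148, 158
The 3 values of 148 occupy positions 4–6 → average rank 5.

1, 3, 5, 2, 5, 7, 5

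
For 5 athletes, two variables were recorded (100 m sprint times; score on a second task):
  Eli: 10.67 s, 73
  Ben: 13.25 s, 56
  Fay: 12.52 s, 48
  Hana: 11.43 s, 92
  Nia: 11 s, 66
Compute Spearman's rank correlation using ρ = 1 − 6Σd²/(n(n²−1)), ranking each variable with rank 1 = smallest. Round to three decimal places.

Ranks of variable 1: 1, 5, 4, 3, 2
Ranks of variable 2: 4, 2, 1, 5, 3
d = r₁ − r₂: -3, 3, 3, -2, -1
d²: 9, 9, 9, 4, 1; Σd² = 32
ρ = 1 − 6·32/(5·24) = 1 − 192/120 = -0.600

-0.600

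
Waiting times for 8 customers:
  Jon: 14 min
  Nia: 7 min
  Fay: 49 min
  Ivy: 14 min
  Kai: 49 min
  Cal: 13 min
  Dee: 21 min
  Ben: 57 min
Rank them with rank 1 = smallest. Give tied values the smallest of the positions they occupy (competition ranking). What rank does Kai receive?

Sorted (ascending): 7, 13, 14, 14, 21, 49, 49, 57
The 2 values of 14 occupy positions 3–4 → each gets rank 3.
The 2 values of 49 occupy positions 6–7 → each gets rank 6.
Kai has value 49 min → rank 6.

6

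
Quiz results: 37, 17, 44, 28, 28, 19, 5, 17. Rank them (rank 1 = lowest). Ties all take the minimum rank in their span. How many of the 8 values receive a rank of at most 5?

Sorted (ascending): 5, 17, 17, 19, 28, 28, 37, 44
The 2 values of 17 occupy positions 2–3 → each gets rank 2.
The 2 values of 28 occupy positions 5–6 → each gets rank 5.
Ranks ≤ 5: {1, 2, 2, 4, 5, 5} → 6 values.

6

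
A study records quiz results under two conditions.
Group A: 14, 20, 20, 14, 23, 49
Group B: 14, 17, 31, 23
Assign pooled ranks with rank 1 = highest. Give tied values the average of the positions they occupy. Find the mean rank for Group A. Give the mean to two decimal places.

5.58

Sorted (descending): 49, 31, 23, 23, 20, 20, 17, 14, 14, 14
The 2 values of 23 occupy positions 3–4 → average rank (3+4)/2 = 3.5.
The 2 values of 20 occupy positions 5–6 → average rank (5+6)/2 = 5.5.
The 3 values of 14 occupy positions 8–10 → average rank 9.
Group A values → pooled ranks: 14→9, 20→5.5, 20→5.5, 14→9, 23→3.5, 49→1
Mean rank = (9 + 5.5 + 5.5 + 9 + 3.5 + 1) / 6 = 5.58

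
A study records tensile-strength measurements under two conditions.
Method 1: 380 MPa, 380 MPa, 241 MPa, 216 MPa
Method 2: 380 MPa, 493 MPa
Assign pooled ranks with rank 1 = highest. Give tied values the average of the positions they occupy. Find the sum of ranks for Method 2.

4

Sorted (descending): 493, 380, 380, 380, 241, 216
The 3 values of 380 occupy positions 2–4 → average rank 3.
Method 2 values → pooled ranks: 380→3, 493→1
Rank sum = 3 + 1 = 4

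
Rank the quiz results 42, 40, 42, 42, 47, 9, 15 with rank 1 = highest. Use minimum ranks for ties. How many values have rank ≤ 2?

4

Sorted (descending): 47, 42, 42, 42, 40, 15, 9
The 3 values of 42 occupy positions 2–4 → each gets rank 2.
Ranks ≤ 2: {1, 2, 2, 2} → 4 values.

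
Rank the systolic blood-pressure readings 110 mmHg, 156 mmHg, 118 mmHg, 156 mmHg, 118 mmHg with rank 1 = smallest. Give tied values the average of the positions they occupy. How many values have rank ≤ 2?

1

Sorted (ascending): 110, 118, 118, 156, 156
The 2 values of 118 occupy positions 2–3 → average rank (2+3)/2 = 2.5.
The 2 values of 156 occupy positions 4–5 → average rank (4+5)/2 = 4.5.
Ranks ≤ 2: {1} → 1 value.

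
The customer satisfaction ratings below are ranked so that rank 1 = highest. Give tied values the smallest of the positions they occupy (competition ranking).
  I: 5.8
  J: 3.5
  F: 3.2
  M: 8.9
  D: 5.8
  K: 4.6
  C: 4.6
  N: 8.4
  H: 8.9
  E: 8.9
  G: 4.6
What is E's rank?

1

Sorted (descending): 8.9, 8.9, 8.9, 8.4, 5.8, 5.8, 4.6, 4.6, 4.6, 3.5, 3.2
The 3 values of 8.9 occupy positions 1–3 → each gets rank 1.
The 2 values of 5.8 occupy positions 5–6 → each gets rank 5.
The 3 values of 4.6 occupy positions 7–9 → each gets rank 7.
E has value 8.9 → rank 1.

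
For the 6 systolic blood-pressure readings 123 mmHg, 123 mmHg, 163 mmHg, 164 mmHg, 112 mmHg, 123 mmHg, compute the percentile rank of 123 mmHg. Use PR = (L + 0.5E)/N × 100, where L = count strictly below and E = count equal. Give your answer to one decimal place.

N = 6.
Strictly below 123: 1. Equal to 123: 3.
PR = (1 + 0.5·3)/6 × 100 = 41.7

41.7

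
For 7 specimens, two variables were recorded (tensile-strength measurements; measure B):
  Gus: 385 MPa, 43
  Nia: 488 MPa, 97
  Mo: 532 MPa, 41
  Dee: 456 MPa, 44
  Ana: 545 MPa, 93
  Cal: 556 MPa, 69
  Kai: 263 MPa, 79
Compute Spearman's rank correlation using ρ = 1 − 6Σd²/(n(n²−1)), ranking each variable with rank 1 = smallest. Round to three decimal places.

0.107

Ranks of variable 1: 2, 4, 5, 3, 6, 7, 1
Ranks of variable 2: 2, 7, 1, 3, 6, 4, 5
d = r₁ − r₂: 0, -3, 4, 0, 0, 3, -4
d²: 0, 9, 16, 0, 0, 9, 16; Σd² = 50
ρ = 1 − 6·50/(7·48) = 1 − 300/336 = 0.107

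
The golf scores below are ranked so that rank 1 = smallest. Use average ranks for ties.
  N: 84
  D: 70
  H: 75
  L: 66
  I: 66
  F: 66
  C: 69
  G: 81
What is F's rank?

2

Sorted (ascending): 66, 66, 66, 69, 70, 75, 81, 84
The 3 values of 66 occupy positions 1–3 → average rank 2.
F has value 66 → rank 2.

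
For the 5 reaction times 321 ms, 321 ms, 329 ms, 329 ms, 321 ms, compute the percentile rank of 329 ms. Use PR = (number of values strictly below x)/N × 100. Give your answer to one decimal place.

60.0

N = 5.
Strictly below 329: 3. Equal to 329: 2.
PR = 3/5 × 100 = 60.0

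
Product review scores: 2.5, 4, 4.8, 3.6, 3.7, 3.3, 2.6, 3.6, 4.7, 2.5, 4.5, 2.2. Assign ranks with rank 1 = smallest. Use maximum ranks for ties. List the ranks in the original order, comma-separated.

3, 9, 12, 7, 8, 5, 4, 7, 11, 3, 10, 1

Sorted (ascending): 2.2, 2.5, 2.5, 2.6, 3.3, 3.6, 3.6, 3.7, 4, 4.5, 4.7, 4.8
The 2 values of 2.5 occupy positions 2–3 → each gets rank 3.
The 2 values of 3.6 occupy positions 6–7 → each gets rank 7.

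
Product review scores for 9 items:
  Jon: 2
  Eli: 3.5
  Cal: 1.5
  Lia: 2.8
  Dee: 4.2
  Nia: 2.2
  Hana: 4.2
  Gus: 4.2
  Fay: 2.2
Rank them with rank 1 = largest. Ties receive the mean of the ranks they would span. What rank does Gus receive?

Sorted (descending): 4.2, 4.2, 4.2, 3.5, 2.8, 2.2, 2.2, 2, 1.5
The 3 values of 4.2 occupy positions 1–3 → average rank 2.
The 2 values of 2.2 occupy positions 6–7 → average rank (6+7)/2 = 6.5.
Gus has value 4.2 → rank 2.

2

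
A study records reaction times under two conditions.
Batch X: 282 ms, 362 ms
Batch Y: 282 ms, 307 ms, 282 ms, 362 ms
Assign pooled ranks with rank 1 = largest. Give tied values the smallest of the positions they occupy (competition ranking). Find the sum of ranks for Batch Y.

Sorted (descending): 362, 362, 307, 282, 282, 282
The 2 values of 362 occupy positions 1–2 → each gets rank 1.
The 3 values of 282 occupy positions 4–6 → each gets rank 4.
Batch Y values → pooled ranks: 282→4, 307→3, 282→4, 362→1
Rank sum = 4 + 3 + 4 + 1 = 12

12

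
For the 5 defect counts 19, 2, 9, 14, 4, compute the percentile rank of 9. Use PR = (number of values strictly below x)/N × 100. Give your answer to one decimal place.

40.0

N = 5.
Strictly below 9: 2. Equal to 9: 1.
PR = 2/5 × 100 = 40.0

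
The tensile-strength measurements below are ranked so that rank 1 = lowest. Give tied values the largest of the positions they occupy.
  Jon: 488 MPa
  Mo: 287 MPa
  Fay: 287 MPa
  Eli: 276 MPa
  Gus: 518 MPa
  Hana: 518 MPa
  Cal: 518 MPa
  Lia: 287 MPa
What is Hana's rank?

Sorted (ascending): 276, 287, 287, 287, 488, 518, 518, 518
The 3 values of 287 occupy positions 2–4 → each gets rank 4.
The 3 values of 518 occupy positions 6–8 → each gets rank 8.
Hana has value 518 MPa → rank 8.

8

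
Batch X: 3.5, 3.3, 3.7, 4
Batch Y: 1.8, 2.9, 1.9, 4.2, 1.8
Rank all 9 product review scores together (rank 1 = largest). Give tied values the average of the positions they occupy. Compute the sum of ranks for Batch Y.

31

Sorted (descending): 4.2, 4, 3.7, 3.5, 3.3, 2.9, 1.9, 1.8, 1.8
The 2 values of 1.8 occupy positions 8–9 → average rank (8+9)/2 = 8.5.
Batch Y values → pooled ranks: 1.8→8.5, 2.9→6, 1.9→7, 4.2→1, 1.8→8.5
Rank sum = 8.5 + 6 + 7 + 1 + 8.5 = 31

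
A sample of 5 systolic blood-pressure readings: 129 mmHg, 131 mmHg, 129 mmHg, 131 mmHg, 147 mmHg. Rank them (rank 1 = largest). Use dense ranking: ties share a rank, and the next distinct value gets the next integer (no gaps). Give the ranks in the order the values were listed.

Sorted (descending): 147, 131, 131, 129, 129
The 2 values of 131 share dense rank 2.
The 2 values of 129 share dense rank 3.
Remaining distinct values take the next consecutive integers.

3, 2, 3, 2, 1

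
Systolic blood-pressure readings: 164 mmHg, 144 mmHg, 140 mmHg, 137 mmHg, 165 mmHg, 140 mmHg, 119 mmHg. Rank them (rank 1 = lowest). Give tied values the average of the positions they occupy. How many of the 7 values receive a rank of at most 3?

Sorted (ascending): 119, 137, 140, 140, 144, 164, 165
The 2 values of 140 occupy positions 3–4 → average rank (3+4)/2 = 3.5.
Ranks ≤ 3: {1, 2} → 2 values.

2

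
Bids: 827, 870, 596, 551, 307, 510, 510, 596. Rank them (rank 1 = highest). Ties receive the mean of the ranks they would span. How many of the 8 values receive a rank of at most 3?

2

Sorted (descending): 870, 827, 596, 596, 551, 510, 510, 307
The 2 values of 596 occupy positions 3–4 → average rank (3+4)/2 = 3.5.
The 2 values of 510 occupy positions 6–7 → average rank (6+7)/2 = 6.5.
Ranks ≤ 3: {1, 2} → 2 values.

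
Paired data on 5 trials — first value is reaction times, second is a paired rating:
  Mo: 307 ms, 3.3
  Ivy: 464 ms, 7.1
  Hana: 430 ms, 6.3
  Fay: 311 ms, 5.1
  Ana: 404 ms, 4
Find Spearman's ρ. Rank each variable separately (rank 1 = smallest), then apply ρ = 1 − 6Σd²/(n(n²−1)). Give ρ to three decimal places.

Ranks of variable 1: 1, 5, 4, 2, 3
Ranks of variable 2: 1, 5, 4, 3, 2
d = r₁ − r₂: 0, 0, 0, -1, 1
d²: 0, 0, 0, 1, 1; Σd² = 2
ρ = 1 − 6·2/(5·24) = 1 − 12/120 = 0.900

0.900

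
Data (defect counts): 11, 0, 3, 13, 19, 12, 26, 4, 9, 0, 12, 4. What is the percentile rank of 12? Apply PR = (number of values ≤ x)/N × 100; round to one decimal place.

75.0

N = 12.
Strictly below 12: 7. Equal to 12: 2.
PR = 9/12 × 100 = 75.0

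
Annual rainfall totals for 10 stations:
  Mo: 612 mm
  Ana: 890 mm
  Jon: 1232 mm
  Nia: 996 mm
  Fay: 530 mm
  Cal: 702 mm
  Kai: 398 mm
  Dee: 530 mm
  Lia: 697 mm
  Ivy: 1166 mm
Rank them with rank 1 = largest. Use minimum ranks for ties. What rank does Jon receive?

1

Sorted (descending): 1232, 1166, 996, 890, 702, 697, 612, 530, 530, 398
The 2 values of 530 occupy positions 8–9 → each gets rank 8.
Jon has value 1232 mm → rank 1.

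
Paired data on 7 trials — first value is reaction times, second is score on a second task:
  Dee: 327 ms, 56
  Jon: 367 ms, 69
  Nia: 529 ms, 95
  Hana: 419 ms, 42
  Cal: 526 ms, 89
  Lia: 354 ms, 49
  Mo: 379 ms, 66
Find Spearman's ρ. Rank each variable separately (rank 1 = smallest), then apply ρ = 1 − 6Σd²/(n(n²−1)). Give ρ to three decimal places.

0.571

Ranks of variable 1: 1, 3, 7, 5, 6, 2, 4
Ranks of variable 2: 3, 5, 7, 1, 6, 2, 4
d = r₁ − r₂: -2, -2, 0, 4, 0, 0, 0
d²: 4, 4, 0, 16, 0, 0, 0; Σd² = 24
ρ = 1 − 6·24/(7·48) = 1 − 144/336 = 0.571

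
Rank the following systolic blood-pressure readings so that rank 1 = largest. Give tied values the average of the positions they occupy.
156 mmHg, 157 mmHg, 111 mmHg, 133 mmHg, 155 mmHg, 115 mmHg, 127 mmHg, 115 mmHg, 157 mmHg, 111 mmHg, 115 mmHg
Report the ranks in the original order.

Sorted (descending): 157, 157, 156, 155, 133, 127, 115, 115, 115, 111, 111
The 2 values of 157 occupy positions 1–2 → average rank (1+2)/2 = 1.5.
The 3 values of 115 occupy positions 7–9 → average rank 8.
The 2 values of 111 occupy positions 10–11 → average rank (10+11)/2 = 10.5.

3, 1.5, 10.5, 5, 4, 8, 6, 8, 1.5, 10.5, 8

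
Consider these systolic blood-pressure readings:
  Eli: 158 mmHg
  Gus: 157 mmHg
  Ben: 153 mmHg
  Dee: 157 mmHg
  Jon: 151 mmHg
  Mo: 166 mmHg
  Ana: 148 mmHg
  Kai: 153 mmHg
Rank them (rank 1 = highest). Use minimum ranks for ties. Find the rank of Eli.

Sorted (descending): 166, 158, 157, 157, 153, 153, 151, 148
The 2 values of 157 occupy positions 3–4 → each gets rank 3.
The 2 values of 153 occupy positions 5–6 → each gets rank 5.
Eli has value 158 mmHg → rank 2.

2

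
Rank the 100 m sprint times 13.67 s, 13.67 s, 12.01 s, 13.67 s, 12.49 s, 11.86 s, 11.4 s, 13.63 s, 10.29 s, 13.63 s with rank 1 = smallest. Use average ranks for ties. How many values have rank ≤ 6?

5

Sorted (ascending): 10.29, 11.4, 11.86, 12.01, 12.49, 13.63, 13.63, 13.67, 13.67, 13.67
The 2 values of 13.63 occupy positions 6–7 → average rank (6+7)/2 = 6.5.
The 3 values of 13.67 occupy positions 8–10 → average rank 9.
Ranks ≤ 6: {1, 2, 3, 4, 5} → 5 values.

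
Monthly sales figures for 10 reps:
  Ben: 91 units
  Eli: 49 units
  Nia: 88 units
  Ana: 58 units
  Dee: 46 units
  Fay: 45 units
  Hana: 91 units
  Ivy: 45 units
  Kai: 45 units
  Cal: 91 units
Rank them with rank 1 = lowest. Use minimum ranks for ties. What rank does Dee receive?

4

Sorted (ascending): 45, 45, 45, 46, 49, 58, 88, 91, 91, 91
The 3 values of 45 occupy positions 1–3 → each gets rank 1.
The 3 values of 91 occupy positions 8–10 → each gets rank 8.
Dee has value 46 units → rank 4.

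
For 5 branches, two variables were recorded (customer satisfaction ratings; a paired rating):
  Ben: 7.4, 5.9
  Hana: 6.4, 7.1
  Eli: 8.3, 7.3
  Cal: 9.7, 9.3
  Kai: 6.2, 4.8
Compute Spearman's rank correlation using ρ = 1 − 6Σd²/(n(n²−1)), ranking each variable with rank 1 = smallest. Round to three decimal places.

Ranks of variable 1: 3, 2, 4, 5, 1
Ranks of variable 2: 2, 3, 4, 5, 1
d = r₁ − r₂: 1, -1, 0, 0, 0
d²: 1, 1, 0, 0, 0; Σd² = 2
ρ = 1 − 6·2/(5·24) = 1 − 12/120 = 0.900

0.900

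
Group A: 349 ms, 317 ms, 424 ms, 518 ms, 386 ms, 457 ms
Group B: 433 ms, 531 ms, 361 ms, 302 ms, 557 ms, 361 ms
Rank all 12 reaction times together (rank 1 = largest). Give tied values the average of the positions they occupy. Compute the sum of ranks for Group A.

41

Sorted (descending): 557, 531, 518, 457, 433, 424, 386, 361, 361, 349, 317, 302
The 2 values of 361 occupy positions 8–9 → average rank (8+9)/2 = 8.5.
Group A values → pooled ranks: 349→10, 317→11, 424→6, 518→3, 386→7, 457→4
Rank sum = 10 + 11 + 6 + 3 + 7 + 4 = 41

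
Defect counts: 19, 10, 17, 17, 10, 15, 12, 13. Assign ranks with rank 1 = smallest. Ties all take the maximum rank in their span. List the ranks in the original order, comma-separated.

Sorted (ascending): 10, 10, 12, 13, 15, 17, 17, 19
The 2 values of 10 occupy positions 1–2 → each gets rank 2.
The 2 values of 17 occupy positions 6–7 → each gets rank 7.

8, 2, 7, 7, 2, 5, 3, 4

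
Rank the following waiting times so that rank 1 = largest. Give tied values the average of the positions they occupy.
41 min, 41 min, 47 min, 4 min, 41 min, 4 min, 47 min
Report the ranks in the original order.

4, 4, 1.5, 6.5, 4, 6.5, 1.5

Sorted (descending): 47, 47, 41, 41, 41, 4, 4
The 2 values of 47 occupy positions 1–2 → average rank (1+2)/2 = 1.5.
The 3 values of 41 occupy positions 3–5 → average rank 4.
The 2 values of 4 occupy positions 6–7 → average rank (6+7)/2 = 6.5.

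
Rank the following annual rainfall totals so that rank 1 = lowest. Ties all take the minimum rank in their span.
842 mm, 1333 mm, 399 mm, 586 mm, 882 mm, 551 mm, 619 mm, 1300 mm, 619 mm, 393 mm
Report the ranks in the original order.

7, 10, 2, 4, 8, 3, 5, 9, 5, 1

Sorted (ascending): 393, 399, 551, 586, 619, 619, 842, 882, 1300, 1333
The 2 values of 619 occupy positions 5–6 → each gets rank 5.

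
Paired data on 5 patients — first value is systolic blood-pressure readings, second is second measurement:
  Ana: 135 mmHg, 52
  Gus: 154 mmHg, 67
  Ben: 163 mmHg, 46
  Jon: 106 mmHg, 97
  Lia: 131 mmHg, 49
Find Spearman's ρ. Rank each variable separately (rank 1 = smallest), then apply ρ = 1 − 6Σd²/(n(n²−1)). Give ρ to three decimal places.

Ranks of variable 1: 3, 4, 5, 1, 2
Ranks of variable 2: 3, 4, 1, 5, 2
d = r₁ − r₂: 0, 0, 4, -4, 0
d²: 0, 0, 16, 16, 0; Σd² = 32
ρ = 1 − 6·32/(5·24) = 1 − 192/120 = -0.600

-0.600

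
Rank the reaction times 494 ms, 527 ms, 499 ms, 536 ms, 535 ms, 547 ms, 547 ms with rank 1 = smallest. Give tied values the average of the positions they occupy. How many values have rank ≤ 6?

Sorted (ascending): 494, 499, 527, 535, 536, 547, 547
The 2 values of 547 occupy positions 6–7 → average rank (6+7)/2 = 6.5.
Ranks ≤ 6: {1, 2, 3, 4, 5} → 5 values.

5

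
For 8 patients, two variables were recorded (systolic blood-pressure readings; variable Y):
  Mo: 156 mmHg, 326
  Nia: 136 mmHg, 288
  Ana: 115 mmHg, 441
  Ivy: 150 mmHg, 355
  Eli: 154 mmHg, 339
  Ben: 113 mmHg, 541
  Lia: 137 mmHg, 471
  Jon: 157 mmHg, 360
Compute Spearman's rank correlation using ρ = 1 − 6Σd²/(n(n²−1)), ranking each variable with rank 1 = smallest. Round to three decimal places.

-0.452

Ranks of variable 1: 7, 3, 2, 5, 6, 1, 4, 8
Ranks of variable 2: 2, 1, 6, 4, 3, 8, 7, 5
d = r₁ − r₂: 5, 2, -4, 1, 3, -7, -3, 3
d²: 25, 4, 16, 1, 9, 49, 9, 9; Σd² = 122
ρ = 1 − 6·122/(8·63) = 1 − 732/504 = -0.452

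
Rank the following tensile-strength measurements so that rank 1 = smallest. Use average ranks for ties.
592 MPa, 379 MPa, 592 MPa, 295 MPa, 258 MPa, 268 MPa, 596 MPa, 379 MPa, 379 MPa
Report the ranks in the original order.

Sorted (ascending): 258, 268, 295, 379, 379, 379, 592, 592, 596
The 3 values of 379 occupy positions 4–6 → average rank 5.
The 2 values of 592 occupy positions 7–8 → average rank (7+8)/2 = 7.5.

7.5, 5, 7.5, 3, 1, 2, 9, 5, 5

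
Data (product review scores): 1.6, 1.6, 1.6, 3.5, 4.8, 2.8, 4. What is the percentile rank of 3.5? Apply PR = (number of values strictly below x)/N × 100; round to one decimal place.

57.1

N = 7.
Strictly below 3.5: 4. Equal to 3.5: 1.
PR = 4/7 × 100 = 57.1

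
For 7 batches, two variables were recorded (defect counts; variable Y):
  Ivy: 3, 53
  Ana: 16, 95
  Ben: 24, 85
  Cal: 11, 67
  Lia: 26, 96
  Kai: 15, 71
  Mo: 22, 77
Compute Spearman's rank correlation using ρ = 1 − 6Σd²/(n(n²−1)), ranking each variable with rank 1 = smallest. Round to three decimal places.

0.893

Ranks of variable 1: 1, 4, 6, 2, 7, 3, 5
Ranks of variable 2: 1, 6, 5, 2, 7, 3, 4
d = r₁ − r₂: 0, -2, 1, 0, 0, 0, 1
d²: 0, 4, 1, 0, 0, 0, 1; Σd² = 6
ρ = 1 − 6·6/(7·48) = 1 − 36/336 = 0.893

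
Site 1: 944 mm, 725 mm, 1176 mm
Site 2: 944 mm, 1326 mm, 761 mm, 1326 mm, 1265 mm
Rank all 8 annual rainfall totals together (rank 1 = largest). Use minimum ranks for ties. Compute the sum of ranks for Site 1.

17

Sorted (descending): 1326, 1326, 1265, 1176, 944, 944, 761, 725
The 2 values of 1326 occupy positions 1–2 → each gets rank 1.
The 2 values of 944 occupy positions 5–6 → each gets rank 5.
Site 1 values → pooled ranks: 944→5, 725→8, 1176→4
Rank sum = 5 + 8 + 4 = 17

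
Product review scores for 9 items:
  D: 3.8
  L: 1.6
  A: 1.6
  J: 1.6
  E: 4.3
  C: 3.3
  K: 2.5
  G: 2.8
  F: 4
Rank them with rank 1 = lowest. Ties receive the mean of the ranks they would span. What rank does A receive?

2

Sorted (ascending): 1.6, 1.6, 1.6, 2.5, 2.8, 3.3, 3.8, 4, 4.3
The 3 values of 1.6 occupy positions 1–3 → average rank 2.
A has value 1.6 → rank 2.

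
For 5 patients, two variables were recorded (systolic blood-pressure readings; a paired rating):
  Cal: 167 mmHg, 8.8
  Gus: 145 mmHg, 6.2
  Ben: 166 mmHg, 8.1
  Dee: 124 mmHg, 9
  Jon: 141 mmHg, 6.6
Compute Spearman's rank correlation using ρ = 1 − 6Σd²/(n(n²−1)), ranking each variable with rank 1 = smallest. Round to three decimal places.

-0.100

Ranks of variable 1: 5, 3, 4, 1, 2
Ranks of variable 2: 4, 1, 3, 5, 2
d = r₁ − r₂: 1, 2, 1, -4, 0
d²: 1, 4, 1, 16, 0; Σd² = 22
ρ = 1 − 6·22/(5·24) = 1 − 132/120 = -0.100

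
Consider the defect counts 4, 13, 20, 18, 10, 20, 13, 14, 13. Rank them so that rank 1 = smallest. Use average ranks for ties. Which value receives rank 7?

Sorted (ascending): 4, 10, 13, 13, 13, 14, 18, 20, 20
The 3 values of 13 occupy positions 3–5 → average rank 4.
The 2 values of 20 occupy positions 8–9 → average rank (8+9)/2 = 8.5.
Rank 7 → value 18.

18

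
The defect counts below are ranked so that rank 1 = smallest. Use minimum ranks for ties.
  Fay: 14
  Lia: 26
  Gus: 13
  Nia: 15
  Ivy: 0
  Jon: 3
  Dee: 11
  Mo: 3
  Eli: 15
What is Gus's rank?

Sorted (ascending): 0, 3, 3, 11, 13, 14, 15, 15, 26
The 2 values of 3 occupy positions 2–3 → each gets rank 2.
The 2 values of 15 occupy positions 7–8 → each gets rank 7.
Gus has value 13 → rank 5.

5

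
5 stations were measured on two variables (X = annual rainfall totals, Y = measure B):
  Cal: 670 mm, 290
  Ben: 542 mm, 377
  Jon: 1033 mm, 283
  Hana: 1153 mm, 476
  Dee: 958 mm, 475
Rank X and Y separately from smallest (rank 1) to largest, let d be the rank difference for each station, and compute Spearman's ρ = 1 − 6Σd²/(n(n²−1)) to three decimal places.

0.300

Ranks of variable 1: 2, 1, 4, 5, 3
Ranks of variable 2: 2, 3, 1, 5, 4
d = r₁ − r₂: 0, -2, 3, 0, -1
d²: 0, 4, 9, 0, 1; Σd² = 14
ρ = 1 − 6·14/(5·24) = 1 − 84/120 = 0.300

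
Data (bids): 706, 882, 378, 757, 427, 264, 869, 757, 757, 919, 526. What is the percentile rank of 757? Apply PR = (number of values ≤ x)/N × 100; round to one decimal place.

N = 11.
Strictly below 757: 5. Equal to 757: 3.
PR = 8/11 × 100 = 72.7

72.7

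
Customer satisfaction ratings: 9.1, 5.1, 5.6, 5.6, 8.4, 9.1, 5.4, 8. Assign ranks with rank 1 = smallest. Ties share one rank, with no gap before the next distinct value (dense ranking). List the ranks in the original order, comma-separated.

Sorted (ascending): 5.1, 5.4, 5.6, 5.6, 8, 8.4, 9.1, 9.1
The 2 values of 5.6 share dense rank 3.
The 2 values of 9.1 share dense rank 6.
Remaining distinct values take the next consecutive integers.

6, 1, 3, 3, 5, 6, 2, 4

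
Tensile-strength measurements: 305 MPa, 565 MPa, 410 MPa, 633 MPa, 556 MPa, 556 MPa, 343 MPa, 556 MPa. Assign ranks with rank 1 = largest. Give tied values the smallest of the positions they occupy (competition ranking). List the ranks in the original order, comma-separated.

8, 2, 6, 1, 3, 3, 7, 3

Sorted (descending): 633, 565, 556, 556, 556, 410, 343, 305
The 3 values of 556 occupy positions 3–5 → each gets rank 3.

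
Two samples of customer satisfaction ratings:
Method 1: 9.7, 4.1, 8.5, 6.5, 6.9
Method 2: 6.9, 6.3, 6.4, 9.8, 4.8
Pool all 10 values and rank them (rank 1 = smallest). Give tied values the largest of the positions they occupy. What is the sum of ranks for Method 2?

26

Sorted (ascending): 4.1, 4.8, 6.3, 6.4, 6.5, 6.9, 6.9, 8.5, 9.7, 9.8
The 2 values of 6.9 occupy positions 6–7 → each gets rank 7.
Method 2 values → pooled ranks: 6.9→7, 6.3→3, 6.4→4, 9.8→10, 4.8→2
Rank sum = 7 + 3 + 4 + 10 + 2 = 26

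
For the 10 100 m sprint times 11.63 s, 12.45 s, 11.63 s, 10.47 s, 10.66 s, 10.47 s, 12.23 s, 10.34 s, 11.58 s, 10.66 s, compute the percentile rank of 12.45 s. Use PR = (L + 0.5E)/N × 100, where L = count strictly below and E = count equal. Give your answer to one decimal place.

N = 10.
Strictly below 12.45: 9. Equal to 12.45: 1.
PR = (9 + 0.5·1)/10 × 100 = 95.0

95.0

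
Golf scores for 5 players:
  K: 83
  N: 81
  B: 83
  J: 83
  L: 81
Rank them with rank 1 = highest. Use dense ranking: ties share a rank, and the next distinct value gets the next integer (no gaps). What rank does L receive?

2

Sorted (descending): 83, 83, 83, 81, 81
The 3 values of 83 share dense rank 1.
The 2 values of 81 share dense rank 2.
L has value 81 → rank 2.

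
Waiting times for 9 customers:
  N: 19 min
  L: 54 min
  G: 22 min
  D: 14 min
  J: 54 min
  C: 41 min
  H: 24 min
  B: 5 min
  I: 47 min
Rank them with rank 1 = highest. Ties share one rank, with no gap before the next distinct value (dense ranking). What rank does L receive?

Sorted (descending): 54, 54, 47, 41, 24, 22, 19, 14, 5
The 2 values of 54 share dense rank 1.
Remaining distinct values take the next consecutive integers.
L has value 54 min → rank 1.

1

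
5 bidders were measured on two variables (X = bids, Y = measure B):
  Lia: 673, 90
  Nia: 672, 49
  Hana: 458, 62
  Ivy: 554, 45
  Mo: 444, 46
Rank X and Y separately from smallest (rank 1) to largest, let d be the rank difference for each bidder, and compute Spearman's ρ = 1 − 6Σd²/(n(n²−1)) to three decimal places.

0.500

Ranks of variable 1: 5, 4, 2, 3, 1
Ranks of variable 2: 5, 3, 4, 1, 2
d = r₁ − r₂: 0, 1, -2, 2, -1
d²: 0, 1, 4, 4, 1; Σd² = 10
ρ = 1 − 6·10/(5·24) = 1 − 60/120 = 0.500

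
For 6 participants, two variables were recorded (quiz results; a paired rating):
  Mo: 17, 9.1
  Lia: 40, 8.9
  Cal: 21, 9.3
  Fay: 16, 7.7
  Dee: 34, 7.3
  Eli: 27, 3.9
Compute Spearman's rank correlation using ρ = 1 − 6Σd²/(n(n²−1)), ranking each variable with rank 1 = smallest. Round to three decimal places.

Ranks of variable 1: 2, 6, 3, 1, 5, 4
Ranks of variable 2: 5, 4, 6, 3, 2, 1
d = r₁ − r₂: -3, 2, -3, -2, 3, 3
d²: 9, 4, 9, 4, 9, 9; Σd² = 44
ρ = 1 − 6·44/(6·35) = 1 − 264/210 = -0.257

-0.257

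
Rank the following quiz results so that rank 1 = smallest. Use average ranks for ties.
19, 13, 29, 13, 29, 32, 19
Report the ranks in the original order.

Sorted (ascending): 13, 13, 19, 19, 29, 29, 32
The 2 values of 13 occupy positions 1–2 → average rank (1+2)/2 = 1.5.
The 2 values of 19 occupy positions 3–4 → average rank (3+4)/2 = 3.5.
The 2 values of 29 occupy positions 5–6 → average rank (5+6)/2 = 5.5.

3.5, 1.5, 5.5, 1.5, 5.5, 7, 3.5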